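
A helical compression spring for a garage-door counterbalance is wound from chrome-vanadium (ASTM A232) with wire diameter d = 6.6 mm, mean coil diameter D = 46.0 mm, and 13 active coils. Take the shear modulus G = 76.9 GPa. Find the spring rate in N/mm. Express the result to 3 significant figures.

14.4 N/mm

k = Gd⁴/(8D³N_a) = (76.9×10³ × 6.6⁴) / (8 × 46.0³ × 13)
  = 1.45916e+08 / 1.01229e+07 = 14.414 N/mm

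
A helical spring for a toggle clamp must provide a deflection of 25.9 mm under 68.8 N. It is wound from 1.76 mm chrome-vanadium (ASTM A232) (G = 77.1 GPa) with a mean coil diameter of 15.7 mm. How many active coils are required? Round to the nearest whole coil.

Required rate k = F/δ = 68.8/25.9 = 2.6564 N/mm
N_a = Gd⁴/(8D³k) = (77.1×10³ × 1.76⁴)/(8 × 15.7³ × 2.6564)
    = 739784 / 82239 = 8.996 → 9 coils

9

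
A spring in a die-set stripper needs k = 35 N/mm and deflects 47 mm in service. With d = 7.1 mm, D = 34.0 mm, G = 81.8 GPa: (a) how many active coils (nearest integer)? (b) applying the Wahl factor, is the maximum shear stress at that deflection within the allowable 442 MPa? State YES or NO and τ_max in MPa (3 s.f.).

(a) 19 coils; (b) NO, τ_max = 525 MPa

N_a = Gd⁴/(8D³k) = (81.8×10³)(7.1⁴)/(8·34.0³·35) = 18.89 → N_a = 19
Actual rate k = Gd⁴/(8D³·19) = 34.794 N/mm
Working load F = kδ = 34.794·47 = 1635.3 N
C = 34.0/7.1 = 4.7887; K_W = (4C−1)/(4C−4)+0.615/C = 1.3264
τ_max = K_W·8FD/(πd³) = 1.3264·395.59 = 524.71 MPa
τ_max > 442 MPa → exceeds allowable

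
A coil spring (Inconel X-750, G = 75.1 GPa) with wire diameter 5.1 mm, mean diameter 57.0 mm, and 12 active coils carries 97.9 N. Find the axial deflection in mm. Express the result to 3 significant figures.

34.3 mm

k = Gd⁴/(8D³N_a) = (75.1×10³)(5.1⁴)/(8·57.0³·12) = 2.8578 N/mm
δ = F/k = 97.9 / 2.8578 = 34.258 mm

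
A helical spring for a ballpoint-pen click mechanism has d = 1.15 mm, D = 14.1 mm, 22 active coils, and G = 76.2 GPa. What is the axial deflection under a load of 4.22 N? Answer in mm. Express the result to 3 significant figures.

15.6 mm

k = Gd⁴/(8D³N_a) = (76.2×10³)(1.15⁴)/(8·14.1³·22) = 0.27013 N/mm
δ = F/k = 4.22 / 0.27013 = 15.622 mm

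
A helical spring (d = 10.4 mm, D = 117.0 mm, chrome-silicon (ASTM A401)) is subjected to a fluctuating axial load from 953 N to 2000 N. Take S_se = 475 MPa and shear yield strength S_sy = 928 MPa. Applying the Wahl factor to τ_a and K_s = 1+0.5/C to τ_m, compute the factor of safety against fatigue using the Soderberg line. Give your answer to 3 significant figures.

1.30

C = D/d = 117.0/10.4 = 11.2500; K_W = (4C−1)/(4C−4)+0.615/C = 1.1278; K_s = 1+0.5/C = 1.0444
F_a = (F_max−F_min)/2 = 523.5 N; F_m = (F_max+F_min)/2 = 1476.5 N
τ_a = K_W·8F_aD/(πd³) = 1.1278 × 138.66 = 156.38 MPa
τ_m = K_s·8F_mD/(πd³) = 1.0444 × 391.07 = 408.46 MPa
Soderberg: 1/n_f = τ_a/S_se + τ_m/S_sy = 156.38/475 + 408.46/928 = 0.32923 + 0.44015 = 0.76937
n_f = 1/0.76937 = 1.3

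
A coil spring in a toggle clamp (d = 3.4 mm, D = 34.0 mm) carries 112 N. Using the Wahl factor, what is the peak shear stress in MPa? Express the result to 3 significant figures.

Spring index C = D/d = 34.0/3.4 = 10.0000
K_W = (4C−1)/(4C−4) + 0.615/C = 39.000/36.000 + 0.0615 = 1.1448
τ₀ = 8FD/(πd³) = 8·112·34.0/(π·3.4³) = 30464/123.48 = 246.72 MPa
τ_max = K·τ₀ = 1.1448 × 246.72 = 282.45 MPa

282 MPa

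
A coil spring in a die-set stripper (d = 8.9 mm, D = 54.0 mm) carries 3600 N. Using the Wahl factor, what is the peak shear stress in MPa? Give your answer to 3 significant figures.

877 MPa

Spring index C = D/d = 54.0/8.9 = 6.0674
K_W = (4C−1)/(4C−4) + 0.615/C = 23.270/20.270 + 0.1014 = 1.2494
τ₀ = 8FD/(πd³) = 8·3600·54.0/(π·8.9³) = 1.5552e+06/2214.7 = 702.21 MPa
τ_max = K·τ₀ = 1.2494 × 702.21 = 877.32 MPa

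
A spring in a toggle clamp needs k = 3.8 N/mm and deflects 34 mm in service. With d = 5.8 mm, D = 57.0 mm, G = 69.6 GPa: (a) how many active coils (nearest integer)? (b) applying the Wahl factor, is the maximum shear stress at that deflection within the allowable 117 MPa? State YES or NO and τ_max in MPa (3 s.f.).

(a) 14 coils; (b) YES, τ_max = 110 MPa

N_a = Gd⁴/(8D³k) = (69.6×10³)(5.8⁴)/(8·57.0³·3.8) = 13.99 → N_a = 14
Actual rate k = Gd⁴/(8D³·14) = 3.7973 N/mm
Working load F = kδ = 3.7973·34 = 129.11 N
C = 57.0/5.8 = 9.8276; K_W = (4C−1)/(4C−4)+0.615/C = 1.1475
τ_max = K_W·8FD/(πd³) = 1.1475·96.048 = 110.22 MPa
τ_max ≤ 117 MPa → acceptable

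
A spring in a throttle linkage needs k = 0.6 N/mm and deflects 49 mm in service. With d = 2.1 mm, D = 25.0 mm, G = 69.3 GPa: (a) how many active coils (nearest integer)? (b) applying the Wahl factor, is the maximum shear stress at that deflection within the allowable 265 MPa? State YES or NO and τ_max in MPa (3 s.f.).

N_a = Gd⁴/(8D³k) = (69.3×10³)(2.1⁴)/(8·25.0³·0.6) = 17.97 → N_a = 18
Actual rate k = Gd⁴/(8D³·18) = 0.599 N/mm
Working load F = kδ = 0.599·49 = 29.351 N
C = 25.0/2.1 = 11.9048; K_W = (4C−1)/(4C−4)+0.615/C = 1.1204
τ_max = K_W·8FD/(πd³) = 1.1204·201.77 = 226.07 MPa
τ_max ≤ 265 MPa → acceptable

(a) 18 coils; (b) YES, τ_max = 226 MPa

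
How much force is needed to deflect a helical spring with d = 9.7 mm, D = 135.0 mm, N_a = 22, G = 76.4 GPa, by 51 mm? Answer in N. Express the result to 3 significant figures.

k = Gd⁴/(8D³N_a) = (76.4×10³)(9.7⁴)/(8·135.0³·22) = 1.5619 N/mm
F = k·δ = 1.5619 × 51 = 79.659 N

79.7 N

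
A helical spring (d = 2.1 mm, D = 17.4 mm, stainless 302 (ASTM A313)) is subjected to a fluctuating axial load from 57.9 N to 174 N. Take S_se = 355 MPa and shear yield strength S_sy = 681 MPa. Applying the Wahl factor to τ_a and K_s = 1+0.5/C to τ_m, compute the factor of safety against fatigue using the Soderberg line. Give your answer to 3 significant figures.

C = D/d = 17.4/2.1 = 8.2857; K_W = (4C−1)/(4C−4)+0.615/C = 1.1772; K_s = 1+0.5/C = 1.0603
F_a = (F_max−F_min)/2 = 58.05 N; F_m = (F_max+F_min)/2 = 115.95 N
τ_a = K_W·8F_aD/(πd³) = 1.1772 × 277.74 = 326.94 MPa
τ_m = K_s·8F_mD/(πd³) = 1.0603 × 554.76 = 588.23 MPa
Soderberg: 1/n_f = τ_a/S_se + τ_m/S_sy = 326.94/355 + 588.23/681 = 0.92096 + 0.86378 = 1.7847
n_f = 1/1.7847 = 0.5603

0.560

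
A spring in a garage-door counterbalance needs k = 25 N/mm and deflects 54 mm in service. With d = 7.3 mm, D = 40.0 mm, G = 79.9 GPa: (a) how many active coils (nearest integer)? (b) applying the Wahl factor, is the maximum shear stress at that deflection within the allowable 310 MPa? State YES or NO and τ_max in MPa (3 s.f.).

N_a = Gd⁴/(8D³k) = (79.9×10³)(7.3⁴)/(8·40.0³·25) = 17.73 → N_a = 18
Actual rate k = Gd⁴/(8D³·18) = 24.62 N/mm
Working load F = kδ = 24.62·54 = 1329.5 N
C = 40.0/7.3 = 5.4795; K_W = (4C−1)/(4C−4)+0.615/C = 1.2797
τ_max = K_W·8FD/(πd³) = 1.2797·348.11 = 445.47 MPa
τ_max > 310 MPa → exceeds allowable

(a) 18 coils; (b) NO, τ_max = 445 MPa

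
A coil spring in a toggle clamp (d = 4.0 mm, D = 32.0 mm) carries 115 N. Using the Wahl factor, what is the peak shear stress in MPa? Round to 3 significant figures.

173 MPa

Spring index C = D/d = 32.0/4.0 = 8.0000
K_W = (4C−1)/(4C−4) + 0.615/C = 31.000/28.000 + 0.0769 = 1.1840
τ₀ = 8FD/(πd³) = 8·115·32.0/(π·4.0³) = 29440/201.06 = 146.42 MPa
τ_max = K·τ₀ = 1.1840 × 146.42 = 173.37 MPa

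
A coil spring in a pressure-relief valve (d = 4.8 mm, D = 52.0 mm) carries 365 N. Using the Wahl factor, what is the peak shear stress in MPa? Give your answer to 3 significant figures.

495 MPa

Spring index C = D/d = 52.0/4.8 = 10.8333
K_W = (4C−1)/(4C−4) + 0.615/C = 42.333/39.333 + 0.0568 = 1.1330
τ₀ = 8FD/(πd³) = 8·365·52.0/(π·4.8³) = 151840/347.44 = 437.03 MPa
τ_max = K·τ₀ = 1.1330 × 437.03 = 495.17 MPa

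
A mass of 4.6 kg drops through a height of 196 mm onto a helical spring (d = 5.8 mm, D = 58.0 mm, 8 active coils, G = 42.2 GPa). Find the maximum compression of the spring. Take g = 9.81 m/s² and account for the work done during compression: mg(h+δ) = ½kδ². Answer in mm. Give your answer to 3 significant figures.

80.8 mm

k = Gd⁴/(8D³N_a) = (42.2×10³)(5.8⁴)/(8·58.0³·8) = 3.8244 N/mm
W = mg = 4.6 × 9.81 = 45.126 N
½kδ² − Wδ − Wh = 0 → δ = (W + √(W² + 2kWh))/k
δ = (45.126 + √(2036.4 + 67650.9))/3.8244 = (45.126 + 263.98)/3.8244 = 80.826 mm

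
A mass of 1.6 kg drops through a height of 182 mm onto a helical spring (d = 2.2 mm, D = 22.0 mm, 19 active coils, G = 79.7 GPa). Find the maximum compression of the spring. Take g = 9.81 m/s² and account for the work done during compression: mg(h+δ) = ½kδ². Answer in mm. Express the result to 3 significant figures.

k = Gd⁴/(8D³N_a) = (79.7×10³)(2.2⁴)/(8·22.0³·19) = 1.1536 N/mm
W = mg = 1.6 × 9.81 = 15.696 N
½kδ² − Wδ − Wh = 0 → δ = (W + √(W² + 2kWh))/k
δ = (15.696 + √(246.36 + 6590.64))/1.1536 = (15.696 + 82.686)/1.1536 = 85.286 mm

85.3 mm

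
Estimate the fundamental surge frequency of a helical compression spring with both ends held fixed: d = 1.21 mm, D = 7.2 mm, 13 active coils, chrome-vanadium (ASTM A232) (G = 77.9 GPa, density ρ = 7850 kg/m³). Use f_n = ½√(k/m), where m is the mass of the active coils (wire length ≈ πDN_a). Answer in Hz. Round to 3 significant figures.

637 Hz

k = Gd⁴/(8D³N_a) = (77.9×10³)(1.21⁴)/(8·7.2³·13) = 4.3018 N/mm = 4301.8 N/m
Wire length L = πDN_a = π·7.2·13 = 294.05 mm
m = ρ·(πd²/4)·L = 7850 × 1.1499×10⁻⁶ m² × 0.29405 m = 0.0026543 kg
f_n = ½√(k/m) = 0.5·√(4301.8/0.0026543) = 0.5·√(1.6207e+06) = 636.53 Hz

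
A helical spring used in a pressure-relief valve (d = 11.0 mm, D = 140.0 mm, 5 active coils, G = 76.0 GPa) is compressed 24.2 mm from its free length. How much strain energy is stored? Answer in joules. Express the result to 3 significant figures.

k = Gd⁴/(8D³N_a) = (76.0×10³)(11.0⁴)/(8·140.0³·5) = 10.138 N/mm
U = ½kδ² = 0.5 × 10.138 × 24.2² = 2968.5 N·mm = 2.9685 J

2.97 J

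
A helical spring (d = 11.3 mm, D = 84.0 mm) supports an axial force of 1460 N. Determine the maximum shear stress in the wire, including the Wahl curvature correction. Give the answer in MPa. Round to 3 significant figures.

Spring index C = D/d = 84.0/11.3 = 7.4336
K_W = (4C−1)/(4C−4) + 0.615/C = 28.735/25.735 + 0.0827 = 1.1993
τ₀ = 8FD/(πd³) = 8·1460·84.0/(π·11.3³) = 981120/4533 = 216.44 MPa
τ_max = K·τ₀ = 1.1993 × 216.44 = 259.58 MPa

260 MPa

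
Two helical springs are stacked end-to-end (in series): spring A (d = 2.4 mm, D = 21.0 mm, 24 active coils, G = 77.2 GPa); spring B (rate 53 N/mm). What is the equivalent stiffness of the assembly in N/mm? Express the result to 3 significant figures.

k_A = Gd⁴/(8D³N_a) = (77.2×10³)(2.4⁴)/(8·21.0³·24) = 1.4405 N/mm
Series: 1/k_eq = 1/1.4405 + 1/53 = 0.71309; k_eq = 1.4024 N/mm

1.40 N/mm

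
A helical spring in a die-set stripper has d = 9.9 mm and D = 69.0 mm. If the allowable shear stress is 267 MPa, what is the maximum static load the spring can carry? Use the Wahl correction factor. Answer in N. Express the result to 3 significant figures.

C = D/d = 69.0/9.9 = 6.9697
K_W = (4C−1)/(4C−4) + 0.615/C = 26.879/23.879 + 0.0882 = 1.2139
τ_max = K·8FD/(πd³) → F_max = τ_allow·πd³/(8DK)
F_max = 267·π·9.9³/(8·69.0·1.2139) = 8.1389e+05/670.06 = 1214.7 N

1210 N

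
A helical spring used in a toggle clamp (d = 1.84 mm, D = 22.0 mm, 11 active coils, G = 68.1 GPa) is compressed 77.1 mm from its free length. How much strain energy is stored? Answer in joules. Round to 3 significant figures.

2.48 J

k = Gd⁴/(8D³N_a) = (68.1×10³)(1.84⁴)/(8·22.0³·11) = 0.83304 N/mm
U = ½kδ² = 0.5 × 0.83304 × 77.1² = 2476 N·mm = 2.476 J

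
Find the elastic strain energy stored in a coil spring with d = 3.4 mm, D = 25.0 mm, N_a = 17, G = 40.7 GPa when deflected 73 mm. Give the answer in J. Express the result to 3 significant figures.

k = Gd⁴/(8D³N_a) = (40.7×10³)(3.4⁴)/(8·25.0³·17) = 2.5595 N/mm
U = ½kδ² = 0.5 × 2.5595 × 73² = 6819.7 N·mm = 6.8197 J

6.82 J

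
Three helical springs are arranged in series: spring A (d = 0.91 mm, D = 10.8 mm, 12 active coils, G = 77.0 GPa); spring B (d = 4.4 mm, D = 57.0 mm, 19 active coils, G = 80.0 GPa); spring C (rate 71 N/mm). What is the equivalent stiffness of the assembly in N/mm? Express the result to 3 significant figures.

k_A = Gd⁴/(8D³N_a) = (77.0×10³)(0.91⁴)/(8·10.8³·12) = 0.43663 N/mm
k_B = Gd⁴/(8D³N_a) = (80.0×10³)(4.4⁴)/(8·57.0³·19) = 1.0652 N/mm
Series: 1/k_eq = 1/0.43663 + 1/1.0652 + 1/71 = 3.2431; k_eq = 0.30834 N/mm

0.308 N/mm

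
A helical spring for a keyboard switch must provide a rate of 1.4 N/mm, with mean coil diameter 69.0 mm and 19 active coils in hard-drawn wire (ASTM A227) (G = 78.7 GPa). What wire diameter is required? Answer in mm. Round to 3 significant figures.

d = (8D³N_a·k / G)^(1/4) = (8·69.0³·19·1.4 / (78.7×10³))^0.25
  = (888.27)^0.25 = 5.4593 mm

5.46 mm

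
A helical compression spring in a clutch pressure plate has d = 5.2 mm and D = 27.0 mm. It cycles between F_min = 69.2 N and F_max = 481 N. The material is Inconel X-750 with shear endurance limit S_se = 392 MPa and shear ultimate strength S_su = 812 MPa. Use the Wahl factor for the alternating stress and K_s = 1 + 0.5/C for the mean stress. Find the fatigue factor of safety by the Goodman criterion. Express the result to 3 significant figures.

1.94

C = D/d = 27.0/5.2 = 5.1923; K_W = (4C−1)/(4C−4)+0.615/C = 1.2973; K_s = 1+0.5/C = 1.0963
F_a = (F_max−F_min)/2 = 205.9 N; F_m = (F_max+F_min)/2 = 275.1 N
τ_a = K_W·8F_aD/(πd³) = 1.2973 × 100.68 = 130.62 MPa
τ_m = K_s·8F_mD/(πd³) = 1.0963 × 134.52 = 147.47 MPa
Goodman: 1/n_f = τ_a/S_se + τ_m/S_su = 130.62/392 + 147.47/812 = 0.33321 + 0.18162 = 0.51483
n_f = 1/0.51483 = 1.942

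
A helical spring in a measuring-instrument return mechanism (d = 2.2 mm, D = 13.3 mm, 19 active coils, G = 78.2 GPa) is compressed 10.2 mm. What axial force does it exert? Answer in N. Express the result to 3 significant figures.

k = Gd⁴/(8D³N_a) = (78.2×10³)(2.2⁴)/(8·13.3³·19) = 5.1227 N/mm
F = k·δ = 5.1227 × 10.2 = 52.252 N

52.3 N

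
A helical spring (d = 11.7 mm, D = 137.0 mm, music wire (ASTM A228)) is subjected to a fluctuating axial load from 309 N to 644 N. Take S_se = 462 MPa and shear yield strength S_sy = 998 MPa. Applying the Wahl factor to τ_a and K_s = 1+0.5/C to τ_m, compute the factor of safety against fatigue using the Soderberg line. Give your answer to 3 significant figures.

5.07

C = D/d = 137.0/11.7 = 11.7094; K_W = (4C−1)/(4C−4)+0.615/C = 1.1226; K_s = 1+0.5/C = 1.0427
F_a = (F_max−F_min)/2 = 167.5 N; F_m = (F_max+F_min)/2 = 476.5 N
τ_a = K_W·8F_aD/(πd³) = 1.1226 × 36.485 = 40.957 MPa
τ_m = K_s·8F_mD/(πd³) = 1.0427 × 103.79 = 108.22 MPa
Soderberg: 1/n_f = τ_a/S_se + τ_m/S_sy = 40.957/462 + 108.22/998 = 0.08865 + 0.10844 = 0.19709
n_f = 1/0.19709 = 5.074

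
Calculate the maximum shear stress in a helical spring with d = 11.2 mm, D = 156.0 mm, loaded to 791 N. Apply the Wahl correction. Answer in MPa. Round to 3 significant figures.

Spring index C = D/d = 156.0/11.2 = 13.9286
K_W = (4C−1)/(4C−4) + 0.615/C = 54.714/51.714 + 0.0442 = 1.1022
τ₀ = 8FD/(πd³) = 8·791·156.0/(π·11.2³) = 987168/4413.7 = 223.66 MPa
τ_max = K·τ₀ = 1.1022 × 223.66 = 246.51 MPa

247 MPa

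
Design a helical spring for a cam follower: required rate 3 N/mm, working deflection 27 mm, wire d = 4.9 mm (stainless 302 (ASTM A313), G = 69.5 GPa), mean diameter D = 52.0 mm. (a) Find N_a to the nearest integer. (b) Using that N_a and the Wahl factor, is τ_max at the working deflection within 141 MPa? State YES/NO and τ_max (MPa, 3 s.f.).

N_a = Gd⁴/(8D³k) = (69.5×10³)(4.9⁴)/(8·52.0³·3) = 11.87 → N_a = 12
Actual rate k = Gd⁴/(8D³·12) = 2.9682 N/mm
Working load F = kδ = 2.9682·27 = 80.14 N
C = 52.0/4.9 = 10.6122; K_W = (4C−1)/(4C−4)+0.615/C = 1.1360
τ_max = K_W·8FD/(πd³) = 1.1360·90.2 = 102.47 MPa
τ_max ≤ 141 MPa → acceptable

(a) 12 coils; (b) YES, τ_max = 102 MPa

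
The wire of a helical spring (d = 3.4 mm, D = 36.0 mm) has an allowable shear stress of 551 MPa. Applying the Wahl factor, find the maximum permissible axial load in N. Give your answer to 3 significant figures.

208 N

C = D/d = 36.0/3.4 = 10.5882
K_W = (4C−1)/(4C−4) + 0.615/C = 41.353/38.353 + 0.0581 = 1.1363
τ_max = K·8FD/(πd³) → F_max = τ_allow·πd³/(8DK)
F_max = 551·π·3.4³/(8·36.0·1.1363) = 68036/327.26 = 207.9 N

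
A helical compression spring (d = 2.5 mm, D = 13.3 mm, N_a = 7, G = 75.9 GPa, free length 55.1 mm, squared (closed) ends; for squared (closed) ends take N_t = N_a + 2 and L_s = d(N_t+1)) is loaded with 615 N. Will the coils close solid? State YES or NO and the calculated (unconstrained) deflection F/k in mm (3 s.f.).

k = Gd⁴/(8D³N_a) = (75.9×10³)(2.5⁴)/(8·13.3³·7) = 22.504 N/mm
N_t = 9; L_s = 2.5·10 = 25 mm; δ_solid = L₀ − L_s = 55.1 − 25 = 30.1 mm
δ = F/k = 615/22.504 = 27.329 mm
δ < δ_solid → spring does not go solid

NO, δ = 27.3 mm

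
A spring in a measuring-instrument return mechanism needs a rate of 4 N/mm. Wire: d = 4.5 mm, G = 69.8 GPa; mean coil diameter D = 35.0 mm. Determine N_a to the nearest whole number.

21

N_a = Gd⁴/(8D³k) = (69.8×10³ × 4.5⁴)/(8 × 35.0³ × 4)
    = 2.86224e+07 / 1.372e+06 = 20.86 → 21 coils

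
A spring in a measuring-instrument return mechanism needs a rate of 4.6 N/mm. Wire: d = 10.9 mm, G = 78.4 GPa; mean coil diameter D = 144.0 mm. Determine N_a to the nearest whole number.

10

N_a = Gd⁴/(8D³k) = (78.4×10³ × 10.9⁴)/(8 × 144.0³ × 4.6)
    = 1.10668e+09 / 1.09884e+08 = 10.07 → 10 coils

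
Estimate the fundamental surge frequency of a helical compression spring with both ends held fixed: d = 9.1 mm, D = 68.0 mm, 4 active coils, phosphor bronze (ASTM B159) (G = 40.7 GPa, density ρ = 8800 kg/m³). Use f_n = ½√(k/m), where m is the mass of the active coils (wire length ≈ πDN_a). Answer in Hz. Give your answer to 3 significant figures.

k = Gd⁴/(8D³N_a) = (40.7×10³)(9.1⁴)/(8·68.0³·4) = 27.739 N/mm = 27739 N/m
Wire length L = πDN_a = π·68.0·4 = 854.51 mm
m = ρ·(πd²/4)·L = 8800 × 65.039×10⁻⁶ m² × 0.85451 m = 0.48907 kg
f_n = ½√(k/m) = 0.5·√(27739/0.48907) = 0.5·√(56716) = 119.08 Hz

119 Hz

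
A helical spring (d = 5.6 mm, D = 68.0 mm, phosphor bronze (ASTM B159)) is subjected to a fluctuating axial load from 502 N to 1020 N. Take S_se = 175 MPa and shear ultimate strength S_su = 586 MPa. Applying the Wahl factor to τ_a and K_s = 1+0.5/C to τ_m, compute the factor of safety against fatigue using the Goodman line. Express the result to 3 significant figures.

0.337

C = D/d = 68.0/5.6 = 12.1429; K_W = (4C−1)/(4C−4)+0.615/C = 1.1180; K_s = 1+0.5/C = 1.0412
F_a = (F_max−F_min)/2 = 259 N; F_m = (F_max+F_min)/2 = 761 N
τ_a = K_W·8F_aD/(πd³) = 1.1180 × 255.38 = 285.5 MPa
τ_m = K_s·8F_mD/(πd³) = 1.0412 × 750.36 = 781.26 MPa
Goodman: 1/n_f = τ_a/S_se + τ_m/S_su = 285.5/175 + 781.26/586 = 1.63144 + 1.33320 = 2.9646
n_f = 1/2.9646 = 0.3373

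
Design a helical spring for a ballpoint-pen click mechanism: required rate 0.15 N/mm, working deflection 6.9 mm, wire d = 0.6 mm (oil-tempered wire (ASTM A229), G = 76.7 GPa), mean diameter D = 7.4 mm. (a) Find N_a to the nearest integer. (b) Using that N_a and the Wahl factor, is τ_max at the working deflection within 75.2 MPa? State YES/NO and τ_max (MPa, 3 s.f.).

(a) 20 coils; (b) NO, τ_max = 103 MPa

N_a = Gd⁴/(8D³k) = (76.7×10³)(0.6⁴)/(8·7.4³·0.15) = 20.44 → N_a = 20
Actual rate k = Gd⁴/(8D³·20) = 0.15332 N/mm
Working load F = kδ = 0.15332·6.9 = 1.0579 N
C = 7.4/0.6 = 12.3333; K_W = (4C−1)/(4C−4)+0.615/C = 1.1160
τ_max = K_W·8FD/(πd³) = 1.1160·92.29 = 103 MPa
τ_max > 75.2 MPa → exceeds allowable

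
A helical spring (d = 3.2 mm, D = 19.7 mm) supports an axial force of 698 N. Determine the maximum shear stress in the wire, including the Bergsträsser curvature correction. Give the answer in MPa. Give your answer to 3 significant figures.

1320 MPa

Spring index C = D/d = 19.7/3.2 = 6.1562
K_B = (4C+2)/(4C−3) = 26.625/21.625 = 1.2312
τ₀ = 8FD/(πd³) = 8·698·19.7/(π·3.2³) = 110005/102.94 = 1068.6 MPa
τ_max = K·τ₀ = 1.2312 × 1068.6 = 1315.7 MPa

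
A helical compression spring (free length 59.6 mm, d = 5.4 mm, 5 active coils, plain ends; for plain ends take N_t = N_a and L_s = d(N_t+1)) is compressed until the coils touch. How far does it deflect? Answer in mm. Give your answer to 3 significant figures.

27.2 mm

N_t = 5; L_s = 5.4·6 = 32.4 mm
δ_solid = L₀ − L_s = 59.6 − 32.4 = 27.2 mm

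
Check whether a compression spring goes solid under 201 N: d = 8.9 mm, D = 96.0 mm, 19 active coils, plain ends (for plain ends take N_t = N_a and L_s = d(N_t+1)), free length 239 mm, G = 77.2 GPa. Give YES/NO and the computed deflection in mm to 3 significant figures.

NO, δ = 55.8 mm

k = Gd⁴/(8D³N_a) = (77.2×10³)(8.9⁴)/(8·96.0³·19) = 3.6018 N/mm
N_t = 19; L_s = 8.9·20 = 178 mm; δ_solid = L₀ − L_s = 239 − 178 = 61 mm
δ = F/k = 201/3.6018 = 55.805 mm
δ < δ_solid → spring does not go solid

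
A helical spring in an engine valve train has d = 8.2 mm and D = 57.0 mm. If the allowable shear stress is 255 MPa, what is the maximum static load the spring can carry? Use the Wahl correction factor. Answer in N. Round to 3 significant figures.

798 N

C = D/d = 57.0/8.2 = 6.9512
K_W = (4C−1)/(4C−4) + 0.615/C = 26.805/23.805 + 0.0885 = 1.2145
τ_max = K·8FD/(πd³) → F_max = τ_allow·πd³/(8DK)
F_max = 255·π·8.2³/(8·57.0·1.2145) = 4.417e+05/553.81 = 797.57 N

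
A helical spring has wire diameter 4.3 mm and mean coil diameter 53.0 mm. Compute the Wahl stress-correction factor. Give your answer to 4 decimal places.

C = D/d = 53.0/4.3 = 12.3256
K_W = (4C−1)/(4C−4) + 0.615/C = 48.302/45.302 + 0.0499 = 1.1161

1.1161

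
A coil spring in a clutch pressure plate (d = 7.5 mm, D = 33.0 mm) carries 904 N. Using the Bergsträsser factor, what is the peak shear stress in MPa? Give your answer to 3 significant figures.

242 MPa

Spring index C = D/d = 33.0/7.5 = 4.4000
K_B = (4C+2)/(4C−3) = 19.600/14.600 = 1.3425
τ₀ = 8FD/(πd³) = 8·904·33.0/(π·7.5³) = 238656/1325.4 = 180.07 MPa
τ_max = K·τ₀ = 1.3425 × 180.07 = 241.74 MPa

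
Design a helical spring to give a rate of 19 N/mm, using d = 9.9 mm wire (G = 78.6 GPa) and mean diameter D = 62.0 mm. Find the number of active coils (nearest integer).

N_a = Gd⁴/(8D³k) = (78.6×10³ × 9.9⁴)/(8 × 62.0³ × 19)
    = 7.55028e+08 / 3.62259e+07 = 20.84 → 21 coils

21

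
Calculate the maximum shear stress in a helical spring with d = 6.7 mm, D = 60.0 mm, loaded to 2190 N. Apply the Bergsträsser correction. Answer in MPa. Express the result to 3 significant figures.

Spring index C = D/d = 60.0/6.7 = 8.9552
K_B = (4C+2)/(4C−3) = 37.821/32.821 = 1.1523
τ₀ = 8FD/(πd³) = 8·2190·60.0/(π·6.7³) = 1.0512e+06/944.87 = 1112.5 MPa
τ_max = K·τ₀ = 1.1523 × 1112.5 = 1282 MPa

1280 MPa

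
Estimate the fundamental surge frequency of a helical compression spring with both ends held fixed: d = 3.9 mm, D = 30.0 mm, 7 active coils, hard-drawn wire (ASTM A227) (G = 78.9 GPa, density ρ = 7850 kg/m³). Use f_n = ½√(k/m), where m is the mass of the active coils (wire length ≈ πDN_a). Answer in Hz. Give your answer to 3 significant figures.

221 Hz

k = Gd⁴/(8D³N_a) = (78.9×10³)(3.9⁴)/(8·30.0³·7) = 12.072 N/mm = 12072 N/m
Wire length L = πDN_a = π·30.0·7 = 659.73 mm
m = ρ·(πd²/4)·L = 7850 × 11.946×10⁻⁶ m² × 0.65973 m = 0.061867 kg
f_n = ½√(k/m) = 0.5·√(12072/0.061867) = 0.5·√(1.9513e+05) = 220.87 Hz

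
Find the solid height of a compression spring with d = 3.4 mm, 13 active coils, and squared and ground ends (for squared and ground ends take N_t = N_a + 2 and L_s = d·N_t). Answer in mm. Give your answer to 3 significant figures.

squared and ground ends: N_t = N_a + 2 = 13 + 2 = 15
L_s = d·N_t = 3.4 × 15 = 51 mm

51.0 mm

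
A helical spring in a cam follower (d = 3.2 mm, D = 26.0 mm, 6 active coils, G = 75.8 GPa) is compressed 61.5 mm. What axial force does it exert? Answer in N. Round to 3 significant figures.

k = Gd⁴/(8D³N_a) = (75.8×10³)(3.2⁴)/(8·26.0³·6) = 9.4212 N/mm
F = k·δ = 9.4212 × 61.5 = 579.41 N

579 N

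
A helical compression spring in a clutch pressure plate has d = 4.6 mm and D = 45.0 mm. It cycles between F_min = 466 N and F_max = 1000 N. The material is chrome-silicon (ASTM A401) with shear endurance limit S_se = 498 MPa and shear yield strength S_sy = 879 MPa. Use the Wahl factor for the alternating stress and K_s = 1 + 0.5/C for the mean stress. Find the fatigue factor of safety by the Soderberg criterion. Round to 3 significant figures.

0.569

C = D/d = 45.0/4.6 = 9.7826; K_W = (4C−1)/(4C−4)+0.615/C = 1.1483; K_s = 1+0.5/C = 1.0511
F_a = (F_max−F_min)/2 = 267 N; F_m = (F_max+F_min)/2 = 733 N
τ_a = K_W·8F_aD/(πd³) = 1.1483 × 314.33 = 360.94 MPa
τ_m = K_s·8F_mD/(πd³) = 1.0511 × 862.94 = 907.05 MPa
Soderberg: 1/n_f = τ_a/S_se + τ_m/S_sy = 360.94/498 + 907.05/879 = 0.72477 + 1.03191 = 1.7567
n_f = 1/1.7567 = 0.5693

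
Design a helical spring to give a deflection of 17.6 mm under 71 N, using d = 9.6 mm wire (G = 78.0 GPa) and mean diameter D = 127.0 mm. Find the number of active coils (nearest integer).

10

Required rate k = F/δ = 71/17.6 = 4.0341 N/mm
N_a = Gd⁴/(8D³k) = (78.0×10³ × 9.6⁴)/(8 × 127.0³ × 4.0341)
    = 6.6249e+08 / 6.61069e+07 = 10.02 → 10 coils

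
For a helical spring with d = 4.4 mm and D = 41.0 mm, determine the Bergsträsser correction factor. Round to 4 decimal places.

C = D/d = 41.0/4.4 = 9.3182
K_B = (4C+2)/(4C−3) = 39.273/34.273 = 1.1459

1.1459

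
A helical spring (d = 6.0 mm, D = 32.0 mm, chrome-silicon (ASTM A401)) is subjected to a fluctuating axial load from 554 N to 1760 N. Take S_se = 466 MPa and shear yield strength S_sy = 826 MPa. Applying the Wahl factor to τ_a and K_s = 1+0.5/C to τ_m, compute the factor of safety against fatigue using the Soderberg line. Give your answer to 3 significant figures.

C = D/d = 32.0/6.0 = 5.3333; K_W = (4C−1)/(4C−4)+0.615/C = 1.2884; K_s = 1+0.5/C = 1.0938
F_a = (F_max−F_min)/2 = 603 N; F_m = (F_max+F_min)/2 = 1157 N
τ_a = K_W·8F_aD/(πd³) = 1.2884 × 227.49 = 293.09 MPa
τ_m = K_s·8F_mD/(πd³) = 1.0938 × 436.49 = 477.41 MPa
Soderberg: 1/n_f = τ_a/S_se + τ_m/S_sy = 293.09/466 + 477.41/826 = 0.62895 + 0.57797 = 1.2069
n_f = 1/1.2069 = 0.8286

0.829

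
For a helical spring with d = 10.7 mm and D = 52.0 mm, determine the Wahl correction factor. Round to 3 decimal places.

C = D/d = 52.0/10.7 = 4.8598
K_W = (4C−1)/(4C−4) + 0.615/C = 18.439/15.439 + 0.1265 = 1.3209

1.321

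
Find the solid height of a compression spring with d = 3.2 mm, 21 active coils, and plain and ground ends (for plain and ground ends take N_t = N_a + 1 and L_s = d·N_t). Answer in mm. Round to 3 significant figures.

70.4 mm

plain and ground ends: N_t = N_a + 1 = 21 + 1 = 22
L_s = d·N_t = 3.2 × 22 = 70.4 mm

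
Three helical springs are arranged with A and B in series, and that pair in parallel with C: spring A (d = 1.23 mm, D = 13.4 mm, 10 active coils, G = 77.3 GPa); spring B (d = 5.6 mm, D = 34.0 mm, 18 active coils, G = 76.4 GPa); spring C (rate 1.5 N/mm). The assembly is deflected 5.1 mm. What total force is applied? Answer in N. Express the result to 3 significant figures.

k_A = Gd⁴/(8D³N_a) = (77.3×10³)(1.23⁴)/(8·13.4³·10) = 0.91917 N/mm
k_B = Gd⁴/(8D³N_a) = (76.4×10³)(5.6⁴)/(8·34.0³·18) = 13.275 N/mm
Springs A,B series: k_AB = 1/(1/0.91917+1/13.275) = 0.85965 N/mm; parallel with C: k_eq = 0.85965+1.5 = 2.3596 N/mm
F = k_eq·δ = 2.3596·5.1 = 12.034 N

12.0 N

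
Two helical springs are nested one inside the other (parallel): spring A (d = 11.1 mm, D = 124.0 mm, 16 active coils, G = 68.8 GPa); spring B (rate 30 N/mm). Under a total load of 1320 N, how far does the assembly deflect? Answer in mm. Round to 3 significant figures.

k_A = Gd⁴/(8D³N_a) = (68.8×10³)(11.1⁴)/(8·124.0³·16) = 4.2796 N/mm
Parallel: k_eq = 4.2796 + 30 = 34.28 N/mm
δ = F/k_eq = 1320/34.28 = 38.507 mm

38.5 mm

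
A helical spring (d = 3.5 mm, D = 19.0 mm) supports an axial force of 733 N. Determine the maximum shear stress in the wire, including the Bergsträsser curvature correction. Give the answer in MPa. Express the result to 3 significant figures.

Spring index C = D/d = 19.0/3.5 = 5.4286
K_B = (4C+2)/(4C−3) = 23.714/18.714 = 1.2672
τ₀ = 8FD/(πd³) = 8·733·19.0/(π·3.5³) = 111416/134.7 = 827.17 MPa
τ_max = K·τ₀ = 1.2672 × 827.17 = 1048.2 MPa

1050 MPa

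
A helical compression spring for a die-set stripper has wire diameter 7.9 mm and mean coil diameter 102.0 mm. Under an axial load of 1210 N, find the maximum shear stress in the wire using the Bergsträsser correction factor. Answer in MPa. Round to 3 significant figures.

Spring index C = D/d = 102.0/7.9 = 12.9114
K_B = (4C+2)/(4C−3) = 53.646/48.646 = 1.1028
τ₀ = 8FD/(πd³) = 8·1210·102.0/(π·7.9³) = 987360/1548.9 = 637.45 MPa
τ_max = K·τ₀ = 1.1028 × 637.45 = 702.97 MPa

703 MPa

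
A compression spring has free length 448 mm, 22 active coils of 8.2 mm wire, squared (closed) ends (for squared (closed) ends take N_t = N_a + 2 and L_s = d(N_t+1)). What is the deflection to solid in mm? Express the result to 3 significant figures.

N_t = 24; L_s = 8.2·25 = 205 mm
δ_solid = L₀ − L_s = 448 − 205 = 243 mm

243 mm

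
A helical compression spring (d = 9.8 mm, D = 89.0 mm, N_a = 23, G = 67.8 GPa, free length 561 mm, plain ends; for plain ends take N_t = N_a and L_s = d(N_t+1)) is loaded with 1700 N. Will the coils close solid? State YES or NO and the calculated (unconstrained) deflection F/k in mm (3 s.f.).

k = Gd⁴/(8D³N_a) = (67.8×10³)(9.8⁴)/(8·89.0³·23) = 4.8211 N/mm
N_t = 23; L_s = 9.8·24 = 235.2 mm; δ_solid = L₀ − L_s = 561 − 235.2 = 325.8 mm
δ = F/k = 1700/4.8211 = 352.62 mm
δ ≥ δ_solid → spring goes solid

YES, δ = 353 mm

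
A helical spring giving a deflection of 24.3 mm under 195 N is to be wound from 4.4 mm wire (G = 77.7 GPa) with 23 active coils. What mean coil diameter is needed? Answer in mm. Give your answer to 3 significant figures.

27.0 mm

Required rate k = F/δ = 195/24.3 = 8.0247 N/mm
D = (Gd⁴/(8N_a·k))^(1/3) = (77.7×10³·4.4⁴/(8·23·8.0247))^(1/3)
  = (19723.6)^(1/3) = 27.0185 mm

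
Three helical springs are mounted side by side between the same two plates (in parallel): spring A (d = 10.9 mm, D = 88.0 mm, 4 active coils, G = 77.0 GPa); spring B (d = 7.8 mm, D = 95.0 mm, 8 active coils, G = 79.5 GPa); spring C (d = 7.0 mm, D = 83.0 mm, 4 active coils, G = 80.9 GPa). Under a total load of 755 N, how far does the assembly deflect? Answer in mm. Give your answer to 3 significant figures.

k_A = Gd⁴/(8D³N_a) = (77.0×10³)(10.9⁴)/(8·88.0³·4) = 49.842 N/mm
k_B = Gd⁴/(8D³N_a) = (79.5×10³)(7.8⁴)/(8·95.0³·8) = 5.3628 N/mm
k_C = Gd⁴/(8D³N_a) = (80.9×10³)(7.0⁴)/(8·83.0³·4) = 10.616 N/mm
Parallel: k_eq = 49.842 + 5.3628 + 10.616 = 65.821 N/mm
δ = F/k_eq = 755/65.821 = 11.47 mm

11.5 mm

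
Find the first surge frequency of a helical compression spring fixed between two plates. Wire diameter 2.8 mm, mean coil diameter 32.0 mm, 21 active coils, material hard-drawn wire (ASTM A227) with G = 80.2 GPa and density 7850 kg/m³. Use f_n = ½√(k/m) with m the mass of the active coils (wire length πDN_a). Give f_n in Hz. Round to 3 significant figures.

k = Gd⁴/(8D³N_a) = (80.2×10³)(2.8⁴)/(8·32.0³·21) = 0.89546 N/mm = 895.46 N/m
Wire length L = πDN_a = π·32.0·21 = 2111.2 mm
m = ρ·(πd²/4)·L = 7850 × 6.1575×10⁻⁶ m² × 2.1112 m = 0.10205 kg
f_n = ½√(k/m) = 0.5·√(895.46/0.10205) = 0.5·√(8775.1) = 46.838 Hz

46.8 Hz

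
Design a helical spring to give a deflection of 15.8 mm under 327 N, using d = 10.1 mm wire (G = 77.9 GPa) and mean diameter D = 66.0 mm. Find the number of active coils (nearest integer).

17

Required rate k = F/δ = 327/15.8 = 20.696 N/mm
N_a = Gd⁴/(8D³k) = (77.9×10³ × 10.1⁴)/(8 × 66.0³ × 20.696)
    = 8.10631e+08 / 4.76006e+07 = 17.03 → 17 coils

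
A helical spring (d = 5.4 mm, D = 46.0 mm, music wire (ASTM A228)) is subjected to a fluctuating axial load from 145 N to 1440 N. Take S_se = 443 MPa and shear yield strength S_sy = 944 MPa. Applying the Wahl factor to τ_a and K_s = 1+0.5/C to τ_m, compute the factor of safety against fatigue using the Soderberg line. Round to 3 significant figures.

C = D/d = 46.0/5.4 = 8.5185; K_W = (4C−1)/(4C−4)+0.615/C = 1.1719; K_s = 1+0.5/C = 1.0587
F_a = (F_max−F_min)/2 = 647.5 N; F_m = (F_max+F_min)/2 = 792.5 N
τ_a = K_W·8F_aD/(πd³) = 1.1719 × 481.68 = 564.5 MPa
τ_m = K_s·8F_mD/(πd³) = 1.0587 × 589.54 = 624.15 MPa
Soderberg: 1/n_f = τ_a/S_se + τ_m/S_sy = 564.5/443 + 624.15/944 = 1.27427 + 0.66117 = 1.9354
n_f = 1/1.9354 = 0.5167

0.517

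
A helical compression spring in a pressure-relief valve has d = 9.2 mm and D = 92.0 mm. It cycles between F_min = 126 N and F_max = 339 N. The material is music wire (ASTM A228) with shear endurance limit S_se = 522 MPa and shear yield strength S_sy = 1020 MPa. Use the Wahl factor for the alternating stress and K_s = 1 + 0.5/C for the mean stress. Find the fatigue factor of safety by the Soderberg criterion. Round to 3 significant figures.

7.03

C = D/d = 92.0/9.2 = 10.0000; K_W = (4C−1)/(4C−4)+0.615/C = 1.1448; K_s = 1+0.5/C = 1.0500
F_a = (F_max−F_min)/2 = 106.5 N; F_m = (F_max+F_min)/2 = 232.5 N
τ_a = K_W·8F_aD/(πd³) = 1.1448 × 32.042 = 36.682 MPa
τ_m = K_s·8F_mD/(πd³) = 1.0500 × 69.95 = 73.447 MPa
Soderberg: 1/n_f = τ_a/S_se + τ_m/S_sy = 36.682/522 + 73.447/1020 = 0.07027 + 0.07201 = 0.14228
n_f = 1/0.14228 = 7.028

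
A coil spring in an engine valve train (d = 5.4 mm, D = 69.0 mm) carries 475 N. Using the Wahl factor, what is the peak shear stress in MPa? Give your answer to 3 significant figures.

Spring index C = D/d = 69.0/5.4 = 12.7778
K_W = (4C−1)/(4C−4) + 0.615/C = 50.111/47.111 + 0.0481 = 1.1118
τ₀ = 8FD/(πd³) = 8·475·69.0/(π·5.4³) = 262200/494.69 = 530.03 MPa
τ_max = K·τ₀ = 1.1118 × 530.03 = 589.29 MPa

589 MPa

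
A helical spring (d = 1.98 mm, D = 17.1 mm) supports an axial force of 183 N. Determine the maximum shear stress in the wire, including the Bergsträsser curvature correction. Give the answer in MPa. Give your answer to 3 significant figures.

Spring index C = D/d = 17.1/1.98 = 8.6364
K_B = (4C+2)/(4C−3) = 36.545/31.545 = 1.1585
τ₀ = 8FD/(πd³) = 8·183·17.1/(π·1.98³) = 25034.4/24.386 = 1026.6 MPa
τ_max = K·τ₀ = 1.1585 × 1026.6 = 1189.3 MPa

1190 MPa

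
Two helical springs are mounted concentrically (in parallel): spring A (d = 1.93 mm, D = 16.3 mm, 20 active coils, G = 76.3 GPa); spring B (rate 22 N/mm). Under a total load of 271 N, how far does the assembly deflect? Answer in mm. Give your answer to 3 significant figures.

k_A = Gd⁴/(8D³N_a) = (76.3×10³)(1.93⁴)/(8·16.3³·20) = 1.5278 N/mm
Parallel: k_eq = 1.5278 + 22 = 23.528 N/mm
δ = F/k_eq = 271/23.528 = 11.518 mm

11.5 mm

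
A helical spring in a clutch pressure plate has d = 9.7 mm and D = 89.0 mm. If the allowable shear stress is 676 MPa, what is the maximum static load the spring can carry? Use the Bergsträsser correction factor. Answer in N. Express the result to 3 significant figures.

2370 N

C = D/d = 89.0/9.7 = 9.1753
K_B = (4C+2)/(4C−3) = 38.701/33.701 = 1.1484
τ_max = K·8FD/(πd³) → F_max = τ_allow·πd³/(8DK)
F_max = 676·π·9.7³/(8·89.0·1.1484) = 1.9383e+06/817.63 = 2370.6 N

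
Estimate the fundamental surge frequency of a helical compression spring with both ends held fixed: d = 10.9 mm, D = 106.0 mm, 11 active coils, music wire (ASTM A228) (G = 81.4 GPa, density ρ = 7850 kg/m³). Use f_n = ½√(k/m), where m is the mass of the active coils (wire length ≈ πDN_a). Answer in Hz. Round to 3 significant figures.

k = Gd⁴/(8D³N_a) = (81.4×10³)(10.9⁴)/(8·106.0³·11) = 10.963 N/mm = 10963 N/m
Wire length L = πDN_a = π·106.0·11 = 3663.1 mm
m = ρ·(πd²/4)·L = 7850 × 93.313×10⁻⁶ m² × 3.6631 m = 2.6832 kg
f_n = ½√(k/m) = 0.5·√(10963/2.6832) = 0.5·√(4085.7) = 31.96 Hz

32.0 Hz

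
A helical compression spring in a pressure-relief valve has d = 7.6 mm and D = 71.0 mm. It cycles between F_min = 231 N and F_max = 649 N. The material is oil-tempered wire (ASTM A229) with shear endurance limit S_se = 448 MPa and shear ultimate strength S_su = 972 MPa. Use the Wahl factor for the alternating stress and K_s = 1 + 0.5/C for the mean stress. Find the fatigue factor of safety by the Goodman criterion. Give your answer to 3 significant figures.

2.39

C = D/d = 71.0/7.6 = 9.3421; K_W = (4C−1)/(4C−4)+0.615/C = 1.1557; K_s = 1+0.5/C = 1.0535
F_a = (F_max−F_min)/2 = 209 N; F_m = (F_max+F_min)/2 = 440 N
τ_a = K_W·8F_aD/(πd³) = 1.1557 × 86.08 = 99.486 MPa
τ_m = K_s·8F_mD/(πd³) = 1.0535 × 181.22 = 190.92 MPa
Goodman: 1/n_f = τ_a/S_se + τ_m/S_su = 99.486/448 + 190.92/972 = 0.22207 + 0.19642 = 0.41849
n_f = 1/0.41849 = 2.39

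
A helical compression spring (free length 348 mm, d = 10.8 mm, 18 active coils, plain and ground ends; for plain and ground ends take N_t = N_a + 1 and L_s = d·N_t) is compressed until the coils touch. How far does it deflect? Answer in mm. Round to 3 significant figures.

N_t = 19; L_s = 10.8·19 = 205.2 mm
δ_solid = L₀ − L_s = 348 − 205.2 = 142.8 mm

143 mm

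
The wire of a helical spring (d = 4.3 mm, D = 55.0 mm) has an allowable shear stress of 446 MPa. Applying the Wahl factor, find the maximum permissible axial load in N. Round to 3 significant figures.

C = D/d = 55.0/4.3 = 12.7907
K_W = (4C−1)/(4C−4) + 0.615/C = 50.163/47.163 + 0.0481 = 1.1117
τ_max = K·8FD/(πd³) → F_max = τ_allow·πd³/(8DK)
F_max = 446·π·4.3³/(8·55.0·1.1117) = 1.114e+05/489.14 = 227.75 N

228 N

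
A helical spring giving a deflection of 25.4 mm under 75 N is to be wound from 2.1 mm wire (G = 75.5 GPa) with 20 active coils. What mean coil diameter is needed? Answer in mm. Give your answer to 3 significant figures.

Required rate k = F/δ = 75/25.4 = 2.9528 N/mm
D = (Gd⁴/(8N_a·k))^(1/3) = (75.5×10³·2.1⁴/(8·20·2.9528))^(1/3)
  = (3107.97)^(1/3) = 14.5935 mm

14.6 mm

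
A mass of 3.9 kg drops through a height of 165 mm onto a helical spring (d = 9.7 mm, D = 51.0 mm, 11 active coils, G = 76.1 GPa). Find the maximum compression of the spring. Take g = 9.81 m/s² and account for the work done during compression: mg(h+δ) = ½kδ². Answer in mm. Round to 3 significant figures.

15.5 mm

k = Gd⁴/(8D³N_a) = (76.1×10³)(9.7⁴)/(8·51.0³·11) = 57.714 N/mm
W = mg = 3.9 × 9.81 = 38.259 N
½kδ² − Wδ − Wh = 0 → δ = (W + √(W² + 2kWh))/k
δ = (38.259 + √(1463.8 + 728662))/57.714 = (38.259 + 854.47)/57.714 = 15.468 mm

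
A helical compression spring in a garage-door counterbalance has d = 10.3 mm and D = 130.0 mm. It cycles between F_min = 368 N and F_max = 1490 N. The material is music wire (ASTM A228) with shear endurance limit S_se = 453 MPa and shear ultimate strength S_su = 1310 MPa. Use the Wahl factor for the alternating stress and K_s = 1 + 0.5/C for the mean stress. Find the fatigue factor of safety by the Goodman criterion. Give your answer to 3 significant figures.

C = D/d = 130.0/10.3 = 12.6214; K_W = (4C−1)/(4C−4)+0.615/C = 1.1133; K_s = 1+0.5/C = 1.0396
F_a = (F_max−F_min)/2 = 561 N; F_m = (F_max+F_min)/2 = 929 N
τ_a = K_W·8F_aD/(πd³) = 1.1133 × 169.96 = 189.2 MPa
τ_m = K_s·8F_mD/(πd³) = 1.0396 × 281.44 = 292.59 MPa
Goodman: 1/n_f = τ_a/S_se + τ_m/S_su = 189.2/453 + 292.59/1310 = 0.41767 + 0.22335 = 0.64102
n_f = 1/0.64102 = 1.56

1.56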